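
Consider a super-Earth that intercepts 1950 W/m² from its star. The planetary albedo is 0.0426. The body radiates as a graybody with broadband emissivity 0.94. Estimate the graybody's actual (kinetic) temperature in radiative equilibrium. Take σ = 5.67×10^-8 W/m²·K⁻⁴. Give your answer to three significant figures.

Absorbed flux (global mean): S(1−α)/4 = 1950·0.957/4 = 466.7 W/m².
Equating to εσT⁴ with ε = 0.94: T = (466.7/0.94σ)^(1/4) = 305.9 K.

306 kelvin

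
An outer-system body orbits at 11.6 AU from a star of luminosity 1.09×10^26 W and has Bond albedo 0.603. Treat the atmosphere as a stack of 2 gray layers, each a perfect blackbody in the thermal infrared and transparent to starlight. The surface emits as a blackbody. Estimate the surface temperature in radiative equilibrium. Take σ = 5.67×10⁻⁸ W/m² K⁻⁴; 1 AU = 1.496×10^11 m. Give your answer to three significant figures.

62.4 kelvin

d = 11.6 × 1.496×10^11 m = 1.735×10^12 m.
Spreading L over a sphere of radius d: S = 1.09×10^26/(4π·1.74×10^12²) = 2.880 W/m².
Top-of-atmosphere balance: σT_e⁴ = S(1−α)/4 = 0.2859 W/m² → T_e = 47.39 K.
For an N-layer opaque stack, T_s⁴ = (N+1)T_e⁴, hence T_s = (3)^(1/4)×47.39 K = 62.36 K.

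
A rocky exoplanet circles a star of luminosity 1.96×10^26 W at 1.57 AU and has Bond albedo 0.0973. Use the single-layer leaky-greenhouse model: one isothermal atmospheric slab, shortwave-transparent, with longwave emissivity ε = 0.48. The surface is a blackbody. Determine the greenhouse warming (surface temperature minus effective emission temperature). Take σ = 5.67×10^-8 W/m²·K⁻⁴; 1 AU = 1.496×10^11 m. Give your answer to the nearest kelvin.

d = 1.57 × 1.496×10^11 m = 2.349×10^11 m.
S = L/(4πd²) = 282.7 W/m².
The planet radiates to space at T_e = [S(1−α)/(4σ)]^(1/4) = 183.2 K.
For a single slab of emissivity ε, T_s⁴ = 2T_e⁴/(2−ε); thus T_s = 183.2·(1.316)^(1/4) = 196.2 K.
Greenhouse warming: T_s − T_e = 13.01 K.

13 K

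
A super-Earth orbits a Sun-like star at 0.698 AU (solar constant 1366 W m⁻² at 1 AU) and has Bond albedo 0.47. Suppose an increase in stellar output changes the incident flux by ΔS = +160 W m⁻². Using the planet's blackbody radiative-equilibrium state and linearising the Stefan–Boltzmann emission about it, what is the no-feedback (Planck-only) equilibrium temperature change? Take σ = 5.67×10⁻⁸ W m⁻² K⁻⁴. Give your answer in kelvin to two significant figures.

Flux at the orbit: S = 1366/(0.698)² = 2804 W m⁻².
Unperturbed T_e = [2804·(1−0.47)/(4σ)]^¼ = 284.5 K.
TOA radiative forcing: ΔF = (1−α)ΔS/4 = 0.53·(+160)/4 = 21.20 W m⁻².
The Planck feedback parameter is 4σT_e³ = 5.223 W m⁻²/K.
Hence the no-feedback warming is ΔF/(4σT_e³) = 4.06 K.

4.1 K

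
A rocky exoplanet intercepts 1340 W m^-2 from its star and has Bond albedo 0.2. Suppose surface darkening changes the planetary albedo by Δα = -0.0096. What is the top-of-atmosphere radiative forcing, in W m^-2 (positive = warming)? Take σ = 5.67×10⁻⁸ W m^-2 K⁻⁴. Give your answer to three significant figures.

3.22 W m^-2

ΔF = −(S/4)Δα = −(1340/4)×(-0.0096) = 3.216 W m^-2.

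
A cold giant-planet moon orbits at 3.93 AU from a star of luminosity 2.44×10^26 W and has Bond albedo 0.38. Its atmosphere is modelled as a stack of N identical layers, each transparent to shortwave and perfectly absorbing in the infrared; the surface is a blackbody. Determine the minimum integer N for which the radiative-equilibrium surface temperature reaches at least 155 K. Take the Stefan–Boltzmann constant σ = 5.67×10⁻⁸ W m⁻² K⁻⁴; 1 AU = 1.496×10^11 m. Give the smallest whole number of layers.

3

Orbital distance: d = 3.93 AU = 5.879×10^11 m.
S = L/(4πd²) = 56.17 W m⁻².
The effective emission temperature is T_e = [S(1−α)/(4σ)]^¼ = 111.3 K.
Need (N+1)T_e⁴ ≥ T_s⁴, i.e. N+1 ≥ (155/111.3)⁴ = 3.759.
So N ≥ 2.759; the smallest integer is N = 3.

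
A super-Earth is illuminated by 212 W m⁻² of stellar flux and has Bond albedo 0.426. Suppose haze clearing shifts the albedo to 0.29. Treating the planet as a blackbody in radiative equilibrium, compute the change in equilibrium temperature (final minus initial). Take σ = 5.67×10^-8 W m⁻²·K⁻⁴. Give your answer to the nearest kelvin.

8 K

With α = 0.426, T₁ = 152.2 K.
After:  T₂ = [212.0·0.71/(4σ)]^(1/4) = 160.5 K.
ΔT = T₂ − T₁ = 8.309 K.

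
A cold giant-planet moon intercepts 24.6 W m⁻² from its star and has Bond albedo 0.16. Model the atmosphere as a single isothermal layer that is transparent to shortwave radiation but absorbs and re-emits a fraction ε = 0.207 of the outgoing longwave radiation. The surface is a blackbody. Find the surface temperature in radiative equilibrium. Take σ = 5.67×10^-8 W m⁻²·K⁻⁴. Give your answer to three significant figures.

At the top of the atmosphere, σT_e⁴ = S(1−α)/4 = 5.166 W m⁻², giving T_e = 97.70 K.
For a single slab of emissivity ε, T_s⁴ = 2T_e⁴/(2−ε); thus T_s = 97.70·(1.115)^(1/4) = 100.4 K.

100 K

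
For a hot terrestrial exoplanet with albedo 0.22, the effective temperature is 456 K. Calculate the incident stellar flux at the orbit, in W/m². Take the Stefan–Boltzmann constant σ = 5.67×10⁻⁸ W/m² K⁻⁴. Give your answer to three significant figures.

Invert the energy balance for S: S = 4σT⁴/(1−α).
σT⁴ = 5.67×10⁻⁸·(456)⁴ = 2452 W/m².
So S = 4×2452/(1−0.22) = 12570 W/m².

12600 W/m²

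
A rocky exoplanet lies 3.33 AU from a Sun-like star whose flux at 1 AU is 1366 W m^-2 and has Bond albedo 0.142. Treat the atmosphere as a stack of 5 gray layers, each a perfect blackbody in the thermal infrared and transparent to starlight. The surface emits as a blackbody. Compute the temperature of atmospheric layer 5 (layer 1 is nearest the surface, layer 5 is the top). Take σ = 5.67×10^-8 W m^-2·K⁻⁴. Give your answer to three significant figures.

Irradiance scales as 1/d², so S = 1366 W m^-2 × (1/3.33)² = 123.2 W m^-2.
The effective emission temperature is T_e = [S(1−α)/(4σ)]^¼ = 146.9 K.
In the N-layer model, layer k (counted from the surface) has T_k = (N+1−k)^(1/4)·T_e.
T_5 = (1)^(1/4)·146.9 = 146.9 K.

147 kelvin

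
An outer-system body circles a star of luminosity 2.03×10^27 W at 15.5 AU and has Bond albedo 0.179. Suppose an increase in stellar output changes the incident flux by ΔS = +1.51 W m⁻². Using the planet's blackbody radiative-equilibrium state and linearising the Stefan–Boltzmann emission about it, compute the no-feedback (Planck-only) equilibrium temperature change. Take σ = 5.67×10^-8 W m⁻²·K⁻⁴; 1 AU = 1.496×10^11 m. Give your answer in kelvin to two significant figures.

1.3 K

Orbital distance: d = 15.5 AU = 2.319×10^12 m.
Spreading L over a sphere of radius d: S = 2.03×10^27/(4π·2.32×10^12²) = 30.04 W m⁻².
The baseline emission temperature is T_e = 102.1 K.
Only a fraction (1−α) is absorbed and it's spread over 4πR², so ΔF = (1−α)ΔS/4 = 0.3099 W m⁻².
Linearising σT⁴ gives d(σT⁴)/dT = 4σT_e³ = 0.2415 W m⁻² per K.
Hence the no-feedback warming is ΔF/(4σT_e³) = 1.28 K.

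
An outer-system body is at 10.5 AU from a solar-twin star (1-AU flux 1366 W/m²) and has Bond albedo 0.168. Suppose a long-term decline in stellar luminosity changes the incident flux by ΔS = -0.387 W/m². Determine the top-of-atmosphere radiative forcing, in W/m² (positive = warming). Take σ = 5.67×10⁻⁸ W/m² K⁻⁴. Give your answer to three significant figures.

-0.0805 W/m²

Irradiance scales as 1/d², so S = 1366 W/m² × (1/10.5)² = 12.39 W/m².
TOA radiative forcing: ΔF = (1−α)ΔS/4 = 0.832·(-0.387)/4 = -0.08050 W/m².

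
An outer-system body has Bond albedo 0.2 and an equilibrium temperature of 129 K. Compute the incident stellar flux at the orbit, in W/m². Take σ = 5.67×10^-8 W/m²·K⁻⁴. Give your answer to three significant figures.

Invert the energy balance for S: S = 4σT⁴/(1−α).
The emitted flux is σT⁴ = 15.70 W/m².
S = 4·15.70/0.8 = 78.51 W/m².

78.5 W/m²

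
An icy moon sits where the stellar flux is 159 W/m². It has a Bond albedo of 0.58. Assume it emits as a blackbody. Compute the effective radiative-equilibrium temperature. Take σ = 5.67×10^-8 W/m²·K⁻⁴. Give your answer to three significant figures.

131 K

The planet absorbs (1−α)S over its disc πR² and re-emits over 4πR², so the mean absorbed flux is (1−0.58)·159.0/4 = 16.70 W/m².
Set σT⁴ = 16.70 → T = (16.70/σ)^(1/4) = 131.0 K.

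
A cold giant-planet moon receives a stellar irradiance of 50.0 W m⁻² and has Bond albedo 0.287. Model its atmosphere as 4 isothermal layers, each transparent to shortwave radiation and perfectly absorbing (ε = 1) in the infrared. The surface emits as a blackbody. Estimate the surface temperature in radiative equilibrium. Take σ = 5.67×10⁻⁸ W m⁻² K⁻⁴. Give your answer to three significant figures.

The effective emission temperature is T_e = [S(1−α)/(4σ)]^¼ = 112.0 K.
For an N-layer opaque stack, T_s⁴ = (N+1)T_e⁴, hence T_s = (5)^(1/4)×112.0 K = 167.4 K.

167 K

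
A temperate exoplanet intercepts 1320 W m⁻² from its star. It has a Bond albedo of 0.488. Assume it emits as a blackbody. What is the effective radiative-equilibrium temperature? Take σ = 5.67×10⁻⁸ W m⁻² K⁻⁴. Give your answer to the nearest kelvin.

Absorbed flux (global mean): S(1−α)/4 = 1320·0.512/4 = 169.0 W m⁻².
Set σT⁴ = 169.0 → T = (169.0/σ)^(1/4) = 233.6 K.

234 K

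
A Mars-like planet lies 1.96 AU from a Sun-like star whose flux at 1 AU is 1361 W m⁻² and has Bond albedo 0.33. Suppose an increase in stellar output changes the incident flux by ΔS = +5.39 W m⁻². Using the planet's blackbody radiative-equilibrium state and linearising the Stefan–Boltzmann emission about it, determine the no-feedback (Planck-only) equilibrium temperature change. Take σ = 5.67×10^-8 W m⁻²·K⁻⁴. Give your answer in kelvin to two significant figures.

Flux at the orbit: S = 1361/(1.96)² = 354.3 W m⁻².
The baseline emission temperature is T_e = 179.9 K.
Only a fraction (1−α) is absorbed and it's spread over 4πR², so ΔF = (1−α)ΔS/4 = 0.9028 W m⁻².
Planck response: λ_P = 4σT_e³ = 4·5.67×10⁻⁸·(179.9)³ = 1.320 W m⁻²/K.
So ΔT₀ = 0.9028/1.320 = 0.684 K.

0.68 K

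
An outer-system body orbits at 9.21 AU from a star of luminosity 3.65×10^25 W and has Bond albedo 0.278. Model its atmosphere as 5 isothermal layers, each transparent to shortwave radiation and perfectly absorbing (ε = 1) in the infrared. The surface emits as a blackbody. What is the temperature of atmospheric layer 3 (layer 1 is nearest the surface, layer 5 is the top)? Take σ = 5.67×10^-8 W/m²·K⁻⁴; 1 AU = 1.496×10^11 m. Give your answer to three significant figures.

d = 9.21 × 1.496×10^11 m = 1.378×10^12 m.
Flux at the orbit: S = L/(4πd²) = 3.65×10^25/(4π·(1.38×10^12)²) = 1.530 W/m².
Top-of-atmosphere balance: σT_e⁴ = S(1−α)/4 = 0.2762 W/m² → T_e = 46.98 K.
The net upward flux σT_e⁴ is constant between every pair of levels, so T_k⁴ = (N+1−k)T_e⁴.
T_3 = (3)^(1/4)·46.98 = 61.83 K.

61.8 K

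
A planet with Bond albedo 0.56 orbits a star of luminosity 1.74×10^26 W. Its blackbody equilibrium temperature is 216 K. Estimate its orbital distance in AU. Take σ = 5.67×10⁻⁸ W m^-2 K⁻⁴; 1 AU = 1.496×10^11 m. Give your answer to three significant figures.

0.743 AU

The flux needed for this T is 4σT⁴/(1−0.56) = 1122 W m^-2.
S = L/(4πd²) → d = √(L/4πS) = √(1.74×10^26/(4π·1122)) = 1.111×10^11 m = 0.7426 AU.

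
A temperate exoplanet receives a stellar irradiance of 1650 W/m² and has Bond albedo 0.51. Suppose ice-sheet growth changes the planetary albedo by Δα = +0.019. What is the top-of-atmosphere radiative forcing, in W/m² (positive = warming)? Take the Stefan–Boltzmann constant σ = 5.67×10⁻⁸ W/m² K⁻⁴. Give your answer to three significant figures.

The change in absorbed flux is Δ[S(1−α)/4] = −SΔα/4 = -7.837 W/m².

-7.84 W/m²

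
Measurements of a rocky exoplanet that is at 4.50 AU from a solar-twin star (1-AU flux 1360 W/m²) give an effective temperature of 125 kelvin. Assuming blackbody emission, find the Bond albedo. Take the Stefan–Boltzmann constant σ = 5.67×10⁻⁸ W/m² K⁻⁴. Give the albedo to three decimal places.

0.176

Flux at the orbit: S = 1360/(4.50)² = 67.16 W/m².
Rearranging the radiative balance, α = 1 − 4σT⁴/S.
σT⁴ = 13.84 W/m², so 4σT⁴ = 55.37 W/m².
1−α = 55.37/67.16 = 0.8245, so α = 0.1755.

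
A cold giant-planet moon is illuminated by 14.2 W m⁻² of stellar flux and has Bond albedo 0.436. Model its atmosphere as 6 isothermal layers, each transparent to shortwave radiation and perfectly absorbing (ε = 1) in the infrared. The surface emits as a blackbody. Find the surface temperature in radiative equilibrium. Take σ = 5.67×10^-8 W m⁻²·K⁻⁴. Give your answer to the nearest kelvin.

Top-of-atmosphere balance: σT_e⁴ = S(1−α)/4 = 2.002 W m⁻² → T_e = 77.09 K.
Layer-by-layer balance gives σT_s⁴ = (N+1)σT_e⁴, so T_s = 7^¼·77.09 = 125.4 K.

125 K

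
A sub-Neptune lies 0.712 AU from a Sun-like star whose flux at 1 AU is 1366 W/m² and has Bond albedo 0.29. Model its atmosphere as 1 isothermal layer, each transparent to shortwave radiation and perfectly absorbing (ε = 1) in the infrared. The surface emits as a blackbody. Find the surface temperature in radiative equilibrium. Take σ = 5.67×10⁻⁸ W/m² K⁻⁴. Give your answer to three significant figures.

By the inverse-square law, S = 1366/0.712² = 2695 W/m².
Top-of-atmosphere balance: σT_e⁴ = S(1−α)/4 = 478.3 W/m² → T_e = 303.1 K.
Layer-by-layer balance gives σT_s⁴ = (N+1)σT_e⁴, so T_s = 2^¼·303.1 = 360.4 K.

360 kelvin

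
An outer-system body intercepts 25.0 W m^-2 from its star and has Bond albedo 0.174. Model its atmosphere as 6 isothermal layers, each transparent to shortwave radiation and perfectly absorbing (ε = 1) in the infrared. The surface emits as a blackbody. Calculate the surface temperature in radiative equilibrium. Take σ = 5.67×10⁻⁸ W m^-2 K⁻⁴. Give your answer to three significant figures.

159 K

The effective emission temperature is T_e = [S(1−α)/(4σ)]^¼ = 97.68 K.
For an N-layer opaque stack, T_s⁴ = (N+1)T_e⁴, hence T_s = (7)^(1/4)×97.68 K = 158.9 K.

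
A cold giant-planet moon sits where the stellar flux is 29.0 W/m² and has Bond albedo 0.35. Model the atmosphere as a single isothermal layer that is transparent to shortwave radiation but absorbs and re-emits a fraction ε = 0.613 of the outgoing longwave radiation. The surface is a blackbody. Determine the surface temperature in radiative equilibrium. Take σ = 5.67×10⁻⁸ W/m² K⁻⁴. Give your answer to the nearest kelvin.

At the top of the atmosphere, σT_e⁴ = S(1−α)/4 = 4.713 W/m², giving T_e = 95.48 K.
For a single slab of emissivity ε, T_s⁴ = 2T_e⁴/(2−ε); thus T_s = 95.48·(1.442)^(1/4) = 104.6 K.

105 K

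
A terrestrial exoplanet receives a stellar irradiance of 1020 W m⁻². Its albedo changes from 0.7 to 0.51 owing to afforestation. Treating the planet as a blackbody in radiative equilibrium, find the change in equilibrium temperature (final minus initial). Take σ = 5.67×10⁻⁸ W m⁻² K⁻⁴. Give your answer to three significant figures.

25.0 K

With α = 0.7, T₁ = 191.7 K.
After:  T₂ = [1020·0.49/(4σ)]^(1/4) = 216.7 K.
Change: 216.7 − 191.7 = 25.01 K.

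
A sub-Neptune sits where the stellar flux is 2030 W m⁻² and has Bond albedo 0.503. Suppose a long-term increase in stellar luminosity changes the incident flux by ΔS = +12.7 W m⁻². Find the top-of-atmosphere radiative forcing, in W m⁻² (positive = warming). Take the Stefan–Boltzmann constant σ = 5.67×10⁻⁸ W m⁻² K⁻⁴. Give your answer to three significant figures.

1.58 W m⁻²

Only a fraction (1−α) is absorbed and it's spread over 4πR², so ΔF = (1−α)ΔS/4 = 1.578 W m⁻².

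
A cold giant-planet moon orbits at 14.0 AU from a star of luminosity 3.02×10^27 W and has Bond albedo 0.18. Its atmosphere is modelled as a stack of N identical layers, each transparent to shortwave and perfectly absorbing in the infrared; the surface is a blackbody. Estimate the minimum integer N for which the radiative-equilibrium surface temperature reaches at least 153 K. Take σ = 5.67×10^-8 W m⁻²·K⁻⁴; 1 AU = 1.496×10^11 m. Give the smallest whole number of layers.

d = 14.0 × 1.496×10^11 m = 2.094×10^12 m.
S = L/(4πd²) = 54.79 W m⁻².
The effective emission temperature is T_e = [S(1−α)/(4σ)]^¼ = 118.6 K.
T_s = (N+1)^(1/4)·T_e ≥ 153 K requires N+1 ≥ (T_s/T_e)⁴ = (153/118.6)⁴ = 2.766.
The minimum whole number is N = 2.

2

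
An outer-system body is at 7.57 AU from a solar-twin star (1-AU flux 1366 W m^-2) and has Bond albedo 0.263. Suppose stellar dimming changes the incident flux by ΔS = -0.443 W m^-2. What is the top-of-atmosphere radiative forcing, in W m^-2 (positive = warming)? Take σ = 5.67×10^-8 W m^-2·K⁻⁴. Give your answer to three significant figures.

Irradiance scales as 1/d², so S = 1366 W m^-2 × (1/7.57)² = 23.84 W m^-2.
ΔF = Δ[S(1−α)]/4 = (1−0.263)·-0.443/4 = -0.08162 W m^-2.

-0.0816 W m^-2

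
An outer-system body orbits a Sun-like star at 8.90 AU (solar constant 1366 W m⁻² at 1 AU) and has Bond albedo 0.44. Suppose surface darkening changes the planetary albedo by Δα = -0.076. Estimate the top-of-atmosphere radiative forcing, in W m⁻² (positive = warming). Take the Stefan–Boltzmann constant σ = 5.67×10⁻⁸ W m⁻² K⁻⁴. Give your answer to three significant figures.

By the inverse-square law, S = 1366/8.90² = 17.25 W m⁻².
TOA radiative forcing: ΔF = −S·Δα/4 = −17.25·(-0.076)/4 = 0.3277 W m⁻².

0.328 W m⁻²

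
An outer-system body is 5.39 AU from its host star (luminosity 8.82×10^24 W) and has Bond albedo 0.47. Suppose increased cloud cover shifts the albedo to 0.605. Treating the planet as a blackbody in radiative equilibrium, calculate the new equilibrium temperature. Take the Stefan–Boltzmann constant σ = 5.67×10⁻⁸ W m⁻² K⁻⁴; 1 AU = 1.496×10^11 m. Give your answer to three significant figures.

Orbital distance: d = 5.39 AU = 8.063×10^11 m.
Flux at the orbit: S = L/(4πd²) = 8.82×10^24/(4π·(8.06×10^11)²) = 1.079 W m⁻².
New equilibrium: T₂ = [(1−0.605)·1.079/(4σ)]^(1/4) = 37.03 K.

37.0 K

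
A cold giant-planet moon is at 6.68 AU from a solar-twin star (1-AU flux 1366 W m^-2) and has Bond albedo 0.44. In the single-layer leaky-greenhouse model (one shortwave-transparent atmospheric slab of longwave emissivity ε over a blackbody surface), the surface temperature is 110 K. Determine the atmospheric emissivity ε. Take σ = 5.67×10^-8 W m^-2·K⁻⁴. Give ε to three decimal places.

Irradiance scales as 1/d², so S = 1366 W m^-2 × (1/6.68)² = 30.61 W m^-2.
TOA balance gives T_e = 93.24 K.
T_s⁴ = T_e⁴·2/(2−ε) → ε = 2 − 2(T_e/T_s)⁴ = 2 − 2·(93.24/110)⁴ = 0.9675.

0.967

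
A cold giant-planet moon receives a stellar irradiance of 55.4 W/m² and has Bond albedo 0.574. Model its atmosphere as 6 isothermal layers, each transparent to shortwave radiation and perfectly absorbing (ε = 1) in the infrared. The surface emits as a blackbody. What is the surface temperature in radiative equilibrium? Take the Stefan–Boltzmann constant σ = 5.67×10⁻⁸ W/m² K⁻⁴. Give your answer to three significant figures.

OLR = S(1−α)/4 = 5.900 W/m²; the top layer radiates at T_e = 101.0 K.
For an N-layer opaque stack, T_s⁴ = (N+1)T_e⁴, hence T_s = (7)^(1/4)×101.0 K = 164.3 K.

164 K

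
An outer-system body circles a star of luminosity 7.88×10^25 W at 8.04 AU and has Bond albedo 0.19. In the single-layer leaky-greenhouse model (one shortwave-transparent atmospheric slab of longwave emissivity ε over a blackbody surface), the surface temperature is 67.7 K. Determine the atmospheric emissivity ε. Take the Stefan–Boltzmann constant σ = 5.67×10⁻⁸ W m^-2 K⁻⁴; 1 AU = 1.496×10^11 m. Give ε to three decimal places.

0.526

Orbital distance: d = 8.04 AU = 1.203×10^12 m.
Flux at the orbit: S = L/(4πd²) = 7.88×10^25/(4π·(1.20×10^12)²) = 4.335 W m^-2.
TOA balance gives T_e = 62.73 K.
T_s⁴ = T_e⁴·2/(2−ε) → ε = 2 − 2(T_e/T_s)⁴ = 2 − 2·(62.73/67.7)⁴ = 0.5261.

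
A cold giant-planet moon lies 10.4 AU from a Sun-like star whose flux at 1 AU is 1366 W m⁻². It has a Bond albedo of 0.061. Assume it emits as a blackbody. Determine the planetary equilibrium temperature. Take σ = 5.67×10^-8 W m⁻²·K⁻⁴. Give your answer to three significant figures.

Flux at the orbit: S = 1366/(10.4)² = 12.63 W m⁻².
The planet absorbs (1−α)S over its disc πR² and re-emits over 4πR², so the mean absorbed flux is (1−0.061)·12.63/4 = 2.965 W m⁻².
Balancing against σT⁴: T = (2.965/5.67×10⁻⁸)^(1/4) = 85.04 K.

85.0 K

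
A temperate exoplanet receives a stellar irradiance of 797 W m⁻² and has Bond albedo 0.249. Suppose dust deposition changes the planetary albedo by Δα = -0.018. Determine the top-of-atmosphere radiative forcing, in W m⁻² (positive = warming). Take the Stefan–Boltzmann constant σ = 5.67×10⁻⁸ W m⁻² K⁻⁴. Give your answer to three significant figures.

The change in absorbed flux is Δ[S(1−α)/4] = −SΔα/4 = 3.586 W m⁻².

3.59 W m⁻²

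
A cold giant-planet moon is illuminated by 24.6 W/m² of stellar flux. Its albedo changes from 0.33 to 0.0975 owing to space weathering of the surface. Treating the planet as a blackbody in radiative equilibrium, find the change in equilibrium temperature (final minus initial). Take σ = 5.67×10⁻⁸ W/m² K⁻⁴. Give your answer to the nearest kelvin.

7 K

Initial: T₁ = [S(1−0.33)/(4σ)]^(1/4) = 92.33 K.
Final:   T₂ = [S(1−0.0975)/(4σ)]^(1/4) = 99.47 K.
Change: 99.47 − 92.33 = 7.139 K.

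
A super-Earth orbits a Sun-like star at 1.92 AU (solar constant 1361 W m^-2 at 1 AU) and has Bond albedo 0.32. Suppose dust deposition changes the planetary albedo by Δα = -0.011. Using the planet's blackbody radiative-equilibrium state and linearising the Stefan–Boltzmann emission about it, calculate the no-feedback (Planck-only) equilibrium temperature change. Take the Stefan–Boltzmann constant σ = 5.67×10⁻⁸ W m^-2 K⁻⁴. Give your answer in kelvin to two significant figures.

Irradiance scales as 1/d², so S = 1361 W m^-2 × (1/1.92)² = 369.2 W m^-2.
Reference equilibrium: T_e = [S(1−α)/(4σ)]^(1/4) = 182.4 K.
The change in absorbed flux is Δ[S(1−α)/4] = −SΔα/4 = 1.015 W m^-2.
Linearising σT⁴ gives d(σT⁴)/dT = 4σT_e³ = 1.376 W m^-2 per K.
Hence the no-feedback warming is ΔF/(4σT_e³) = 0.738 K.

0.74 K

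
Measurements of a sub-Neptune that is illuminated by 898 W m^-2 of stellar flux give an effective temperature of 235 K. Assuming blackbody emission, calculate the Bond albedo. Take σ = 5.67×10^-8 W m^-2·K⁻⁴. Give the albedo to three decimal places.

Energy balance: S(1−α)/4 = σT⁴, so 1−α = 4σT⁴/S.
4σT⁴ = 4·5.67×10⁻⁸·(235)⁴ = 691.7 W m^-2.
Hence α = 1 − 691.7/898.0 = 0.2297.

0.230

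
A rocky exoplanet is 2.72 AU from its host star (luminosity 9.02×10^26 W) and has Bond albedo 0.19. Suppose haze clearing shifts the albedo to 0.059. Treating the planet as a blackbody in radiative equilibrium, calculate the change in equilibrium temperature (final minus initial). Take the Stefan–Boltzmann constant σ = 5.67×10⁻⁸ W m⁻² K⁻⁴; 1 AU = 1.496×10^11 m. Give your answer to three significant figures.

Orbital distance: d = 2.72 AU = 4.069×10^11 m.
Spreading L over a sphere of radius d: S = 9.02×10^26/(4π·4.07×10^11²) = 433.5 W m⁻².
Initial: T₁ = [S(1−0.19)/(4σ)]^(1/4) = 198.4 K.
With α = 0.059, T₂ = 205.9 K.
ΔT = T₂ − T₁ = 7.575 K.

7.58 kelvin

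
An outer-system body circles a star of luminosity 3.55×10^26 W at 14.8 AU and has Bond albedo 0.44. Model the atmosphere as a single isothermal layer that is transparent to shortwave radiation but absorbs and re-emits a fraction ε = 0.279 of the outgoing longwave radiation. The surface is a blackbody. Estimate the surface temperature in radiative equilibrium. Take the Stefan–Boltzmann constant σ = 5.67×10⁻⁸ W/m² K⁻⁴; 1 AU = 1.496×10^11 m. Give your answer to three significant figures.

d = 14.8 × 1.496×10^11 m = 2.214×10^12 m.
Flux at the orbit: S = L/(4πd²) = 3.55×10^26/(4π·(2.21×10^12)²) = 5.763 W/m².
Effective emission temperature (TOA balance): σT_e⁴ = S(1−α)/4 = 0.8068 W/m² → T_e = 61.42 K.
The surface balance (absorbed SW + ε·downward IR = σT_s⁴) with T_a⁴ = T_s⁴/2 reduces to T_s = T_e·[2/(2−ε)]^¼ = 63.77 K.

63.8 K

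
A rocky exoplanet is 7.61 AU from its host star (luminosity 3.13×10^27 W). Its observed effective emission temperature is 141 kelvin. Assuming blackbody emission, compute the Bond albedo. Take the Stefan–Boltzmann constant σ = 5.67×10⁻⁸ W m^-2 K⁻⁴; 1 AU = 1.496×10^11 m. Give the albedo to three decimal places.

0.534

d = 7.61 × 1.496×10^11 m = 1.138×10^12 m.
S = L/(4πd²) = 192.2 W m^-2.
Rearranging the radiative balance, α = 1 − 4σT⁴/S.
σT⁴ = 22.41 W m^-2, so 4σT⁴ = 89.64 W m^-2.
Hence α = 1 − 89.64/192.2 = 0.5335.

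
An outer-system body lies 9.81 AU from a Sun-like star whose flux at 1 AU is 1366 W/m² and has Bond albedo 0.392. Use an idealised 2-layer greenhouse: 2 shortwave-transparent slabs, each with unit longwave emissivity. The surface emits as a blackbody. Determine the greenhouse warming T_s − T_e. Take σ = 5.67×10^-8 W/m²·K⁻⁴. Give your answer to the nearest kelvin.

25 K

Irradiance scales as 1/d², so S = 1366 W/m² × (1/9.81)² = 14.19 W/m².
The effective emission temperature is T_e = [S(1−α)/(4σ)]^¼ = 78.54 K.
Surface: T_s = (3)^¼·T_e = 103.4 K.
Warming: T_s − T_e = 24.82 K.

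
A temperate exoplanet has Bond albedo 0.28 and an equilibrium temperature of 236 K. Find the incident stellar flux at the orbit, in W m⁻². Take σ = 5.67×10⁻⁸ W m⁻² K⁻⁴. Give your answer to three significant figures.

Invert the energy balance for S: S = 4σT⁴/(1−α).
σT⁴ = 5.67×10⁻⁸·(236)⁴ = 175.9 W m⁻².
So S = 4×175.9/(1−0.28) = 977.1 W m⁻².

977 W m⁻²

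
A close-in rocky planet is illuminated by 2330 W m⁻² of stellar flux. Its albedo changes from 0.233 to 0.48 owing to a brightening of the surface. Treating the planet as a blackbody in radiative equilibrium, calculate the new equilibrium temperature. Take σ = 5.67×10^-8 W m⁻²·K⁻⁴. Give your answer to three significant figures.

With the new albedo, S(1−α₂)/4 = 302.9 W m⁻², so T₂ = 270.4 K.

270 kelvin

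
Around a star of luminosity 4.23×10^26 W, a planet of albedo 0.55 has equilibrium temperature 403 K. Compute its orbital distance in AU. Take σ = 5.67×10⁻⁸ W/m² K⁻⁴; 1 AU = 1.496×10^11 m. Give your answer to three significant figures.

The flux needed for this T is 4σT⁴/(1−0.55) = 13290 W/m².
S = L/(4πd²) → d = √(L/4πS) = √(4.23×10^26/(4π·13290)) = 5.032×10^10 m = 0.3364 AU.

0.336 AU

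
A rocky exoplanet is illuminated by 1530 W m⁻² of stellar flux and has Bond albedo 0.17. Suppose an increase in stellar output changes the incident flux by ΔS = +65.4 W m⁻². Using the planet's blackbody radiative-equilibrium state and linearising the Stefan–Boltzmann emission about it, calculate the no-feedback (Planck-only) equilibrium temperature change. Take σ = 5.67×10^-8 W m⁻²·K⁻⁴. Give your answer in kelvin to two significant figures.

2.9 K

Reference equilibrium: T_e = [S(1−α)/(4σ)]^(1/4) = 273.5 K.
Only a fraction (1−α) is absorbed and it's spread over 4πR², so ΔF = (1−α)ΔS/4 = 13.57 W m⁻².
The Planck feedback parameter is 4σT_e³ = 4.642 W m⁻²/K.
ΔT₀ = ΔF/λ_P = 13.57/4.642 = 2.92 K.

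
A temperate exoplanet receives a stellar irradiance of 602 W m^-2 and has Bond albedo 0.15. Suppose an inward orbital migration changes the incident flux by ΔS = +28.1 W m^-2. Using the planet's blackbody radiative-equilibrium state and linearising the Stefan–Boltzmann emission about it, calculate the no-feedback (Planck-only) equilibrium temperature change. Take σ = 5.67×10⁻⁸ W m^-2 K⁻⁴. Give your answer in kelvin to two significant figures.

2.5 K

The baseline emission temperature is T_e = 217.9 K.
Only a fraction (1−α) is absorbed and it's spread over 4πR², so ΔF = (1−α)ΔS/4 = 5.971 W m^-2.
Planck response: λ_P = 4σT_e³ = 4·5.67×10⁻⁸·(217.9)³ = 2.348 W m^-2/K.
ΔT₀ = ΔF/λ_P = 5.971/2.348 = 2.54 K.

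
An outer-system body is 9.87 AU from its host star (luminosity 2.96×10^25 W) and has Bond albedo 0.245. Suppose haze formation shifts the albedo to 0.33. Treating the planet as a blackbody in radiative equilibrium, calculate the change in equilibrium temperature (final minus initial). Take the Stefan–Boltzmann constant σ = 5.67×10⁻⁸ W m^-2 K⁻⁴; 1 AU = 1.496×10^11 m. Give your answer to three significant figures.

d = 9.87 × 1.496×10^11 m = 1.477×10^12 m.
S = L/(4πd²) = 1.080 W m^-2.
With α = 0.245, T₁ = 43.55 K.
Final:   T₂ = [S(1−0.33)/(4σ)]^(1/4) = 42.27 K.
ΔT = T₂ − T₁ = -1.281 K.

-1.28 K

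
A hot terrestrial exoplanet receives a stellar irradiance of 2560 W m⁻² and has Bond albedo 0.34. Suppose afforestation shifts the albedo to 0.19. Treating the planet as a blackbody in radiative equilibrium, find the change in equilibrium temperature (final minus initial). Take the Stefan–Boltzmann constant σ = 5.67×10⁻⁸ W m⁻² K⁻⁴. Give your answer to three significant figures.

15.4 K

Initial: T₁ = [S(1−0.34)/(4σ)]^(1/4) = 293.8 K.
Final:   T₂ = [S(1−0.19)/(4σ)]^(1/4) = 309.2 K.
Change: 309.2 − 293.8 = 15.43 K.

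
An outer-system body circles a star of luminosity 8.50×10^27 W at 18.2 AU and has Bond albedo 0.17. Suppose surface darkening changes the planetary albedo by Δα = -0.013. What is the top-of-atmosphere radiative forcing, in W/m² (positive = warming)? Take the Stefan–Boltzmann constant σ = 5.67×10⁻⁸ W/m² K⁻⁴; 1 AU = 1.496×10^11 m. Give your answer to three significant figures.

d = 18.2 × 1.496×10^11 m = 2.723×10^12 m.
Spreading L over a sphere of radius d: S = 8.50×10^27/(4π·2.72×10^12²) = 91.24 W/m².
TOA radiative forcing: ΔF = −S·Δα/4 = −91.24·(-0.013)/4 = 0.2965 W/m².

0.297 W/m²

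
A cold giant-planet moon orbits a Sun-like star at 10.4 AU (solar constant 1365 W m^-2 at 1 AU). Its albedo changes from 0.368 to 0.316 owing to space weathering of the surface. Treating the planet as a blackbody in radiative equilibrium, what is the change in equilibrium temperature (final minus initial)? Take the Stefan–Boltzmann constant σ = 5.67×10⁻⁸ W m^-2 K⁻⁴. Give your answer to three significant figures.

1.54 K

By the inverse-square law, S = 1365/10.4² = 12.62 W m^-2.
Before: T₁ = [12.62·0.632/(4σ)]^(1/4) = 77.01 K.
After:  T₂ = [12.62·0.684/(4σ)]^(1/4) = 78.55 K.
Change: 78.55 − 77.01 = 1.537 K.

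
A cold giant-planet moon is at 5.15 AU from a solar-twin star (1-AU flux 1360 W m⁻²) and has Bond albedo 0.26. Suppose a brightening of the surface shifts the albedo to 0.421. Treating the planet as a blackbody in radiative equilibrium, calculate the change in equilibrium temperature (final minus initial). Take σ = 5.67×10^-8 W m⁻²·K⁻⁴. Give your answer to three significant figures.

-6.77 K

Flux at the orbit: S = 1360/(5.15)² = 51.28 W m⁻².
With α = 0.26, T₁ = 113.7 K.
With α = 0.421, T₂ = 107.0 K.
ΔT = T₂ − T₁ = -6.766 K.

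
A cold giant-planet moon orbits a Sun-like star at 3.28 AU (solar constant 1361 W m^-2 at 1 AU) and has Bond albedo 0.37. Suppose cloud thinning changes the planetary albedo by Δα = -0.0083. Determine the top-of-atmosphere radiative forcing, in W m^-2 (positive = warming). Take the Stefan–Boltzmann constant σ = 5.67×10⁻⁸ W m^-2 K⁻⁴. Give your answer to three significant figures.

Irradiance scales as 1/d², so S = 1361 W m^-2 × (1/3.28)² = 126.5 W m^-2.
ΔF = −(S/4)Δα = −(126.5/4)×(-0.0083) = 0.2625 W m^-2.

0.262 W m^-2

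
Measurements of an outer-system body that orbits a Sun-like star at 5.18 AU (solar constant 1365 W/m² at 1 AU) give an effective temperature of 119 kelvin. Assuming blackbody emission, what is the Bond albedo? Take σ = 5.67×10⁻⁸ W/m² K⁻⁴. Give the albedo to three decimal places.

0.106

By the inverse-square law, S = 1365/5.18² = 50.87 W/m².
From σT⁴ = S(1−α)/4 we invert for α: 1−α = 4σT⁴/S.
σT⁴ = 11.37 W/m², so 4σT⁴ = 45.48 W/m².
1−α = 45.48/50.87 = 0.8940, so α = 0.1060.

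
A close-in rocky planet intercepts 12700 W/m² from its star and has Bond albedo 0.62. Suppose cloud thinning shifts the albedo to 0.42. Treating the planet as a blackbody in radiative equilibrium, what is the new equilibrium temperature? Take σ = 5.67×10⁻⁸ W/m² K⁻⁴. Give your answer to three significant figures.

425 K

T₂ = [S(1−α₂)/(4σ)]^(1/4) = [12700·0.58/(4σ)]^(1/4) = 424.5 K.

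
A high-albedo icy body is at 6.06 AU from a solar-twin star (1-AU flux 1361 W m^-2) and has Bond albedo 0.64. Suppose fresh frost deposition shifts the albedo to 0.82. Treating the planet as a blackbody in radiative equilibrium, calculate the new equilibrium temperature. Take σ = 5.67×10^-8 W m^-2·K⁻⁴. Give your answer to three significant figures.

73.6 kelvin

Flux at the orbit: S = 1361/(6.06)² = 37.06 W m^-2.
With the new albedo, S(1−α₂)/4 = 1.668 W m^-2, so T₂ = 73.64 K.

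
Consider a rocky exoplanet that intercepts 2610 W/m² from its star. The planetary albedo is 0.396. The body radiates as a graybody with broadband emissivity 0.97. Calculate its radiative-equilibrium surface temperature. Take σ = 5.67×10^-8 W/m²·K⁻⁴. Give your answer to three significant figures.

291 K

Averaging over the sphere, the absorbed flux is S(1−α)/4 = 394.1 W/m².
Radiative balance εσT⁴ = 394.1 gives T = [394.1/(0.97·σ)]^(1/4) = 290.9 K.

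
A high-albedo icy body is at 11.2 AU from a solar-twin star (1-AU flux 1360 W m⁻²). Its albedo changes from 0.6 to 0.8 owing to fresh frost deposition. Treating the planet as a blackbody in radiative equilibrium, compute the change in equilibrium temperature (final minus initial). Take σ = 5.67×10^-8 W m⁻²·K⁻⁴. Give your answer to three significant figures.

By the inverse-square law, S = 1360/11.2² = 10.84 W m⁻².
Initial: T₁ = [S(1−0.6)/(4σ)]^(1/4) = 66.13 K.
Final:   T₂ = [S(1−0.8)/(4σ)]^(1/4) = 55.61 K.
Change: 55.61 − 66.13 = -10.52 K.

-10.5 K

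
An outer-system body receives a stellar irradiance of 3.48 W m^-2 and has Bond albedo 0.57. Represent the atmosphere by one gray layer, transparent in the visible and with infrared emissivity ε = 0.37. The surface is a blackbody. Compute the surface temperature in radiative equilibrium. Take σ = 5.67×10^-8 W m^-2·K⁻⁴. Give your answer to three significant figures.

The planet radiates to space at T_e = [S(1−α)/(4σ)]^(1/4) = 50.68 K.
For a single slab of emissivity ε, T_s⁴ = 2T_e⁴/(2−ε); thus T_s = 50.68·(1.227)^(1/4) = 53.34 K.

53.3 K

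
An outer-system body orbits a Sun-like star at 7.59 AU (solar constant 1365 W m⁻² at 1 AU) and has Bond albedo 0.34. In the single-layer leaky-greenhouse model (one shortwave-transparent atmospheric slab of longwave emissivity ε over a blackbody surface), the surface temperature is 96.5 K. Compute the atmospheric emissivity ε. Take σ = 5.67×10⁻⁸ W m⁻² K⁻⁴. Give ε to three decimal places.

0.410

Irradiance scales as 1/d², so S = 1365 W m⁻² × (1/7.59)² = 23.69 W m⁻².
Effective temperature: T_e = [S(1−α)/(4σ)]^(1/4) = 91.12 K.
Since (2−ε)/2 = (T_e/T_s)⁴ = 0.7951, ε = 0.4097.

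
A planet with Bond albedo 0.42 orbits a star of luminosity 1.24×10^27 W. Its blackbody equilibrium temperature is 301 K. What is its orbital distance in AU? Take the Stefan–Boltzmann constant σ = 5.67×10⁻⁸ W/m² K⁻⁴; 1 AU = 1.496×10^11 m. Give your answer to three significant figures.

The flux needed for this T is 4σT⁴/(1−0.42) = 3210 W/m².
Then d = [L/(4πS)]^(1/2) = 1.753×10^11 m, i.e. 1.172 AU.

1.17 AU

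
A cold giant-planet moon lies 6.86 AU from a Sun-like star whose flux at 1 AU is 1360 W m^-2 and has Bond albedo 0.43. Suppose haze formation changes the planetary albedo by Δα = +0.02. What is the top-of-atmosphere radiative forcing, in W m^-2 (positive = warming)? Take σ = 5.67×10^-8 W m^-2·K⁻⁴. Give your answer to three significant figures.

-0.144 W m^-2

By the inverse-square law, S = 1360/6.86² = 28.90 W m^-2.
ΔF = −(S/4)Δα = −(28.90/4)×(+0.02) = -0.1445 W m^-2.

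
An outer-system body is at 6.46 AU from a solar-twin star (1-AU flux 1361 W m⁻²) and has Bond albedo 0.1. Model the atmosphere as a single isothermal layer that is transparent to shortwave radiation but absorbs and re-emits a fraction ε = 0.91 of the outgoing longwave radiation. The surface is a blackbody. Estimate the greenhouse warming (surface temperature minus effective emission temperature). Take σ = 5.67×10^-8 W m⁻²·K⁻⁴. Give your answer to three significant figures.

17.5 kelvin

By the inverse-square law, S = 1361/6.46² = 32.61 W m⁻².
Effective emission temperature (TOA balance): σT_e⁴ = S(1−α)/4 = 7.338 W m⁻² → T_e = 106.7 K.
Surface balance with a leaky layer gives σT_s⁴ = σT_e⁴·2/(2−ε), so T_s = T_e·[2/(2−0.91)]^(1/4) = 124.1 K.
The atmosphere warms the surface by 17.48 K.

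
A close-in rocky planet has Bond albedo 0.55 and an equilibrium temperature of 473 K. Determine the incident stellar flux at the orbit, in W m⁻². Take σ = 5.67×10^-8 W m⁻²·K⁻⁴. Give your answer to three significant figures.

25200 W m⁻²

From S(1−α)/4 = σT⁴: S = 4σT⁴/(1−α).
The emitted flux is σT⁴ = 2838 W m⁻².
So S = 4×2838/(1−0.55) = 25230 W m⁻².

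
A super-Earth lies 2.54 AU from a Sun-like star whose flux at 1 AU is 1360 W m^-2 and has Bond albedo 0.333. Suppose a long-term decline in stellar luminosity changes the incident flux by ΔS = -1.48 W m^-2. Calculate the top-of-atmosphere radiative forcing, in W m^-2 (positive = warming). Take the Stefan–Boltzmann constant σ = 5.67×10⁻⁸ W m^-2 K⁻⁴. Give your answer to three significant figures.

-0.247 W m^-2

By the inverse-square law, S = 1360/2.54² = 210.8 W m^-2.
ΔF = Δ[S(1−α)]/4 = (1−0.333)·-1.48/4 = -0.2468 W m^-2.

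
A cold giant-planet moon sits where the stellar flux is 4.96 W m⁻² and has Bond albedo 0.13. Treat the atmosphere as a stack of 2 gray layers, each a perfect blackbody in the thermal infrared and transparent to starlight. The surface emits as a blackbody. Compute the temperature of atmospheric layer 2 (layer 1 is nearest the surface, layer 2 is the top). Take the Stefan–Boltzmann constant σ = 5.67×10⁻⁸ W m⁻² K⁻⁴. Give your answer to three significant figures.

66.0 K

Top-of-atmosphere balance: σT_e⁴ = S(1−α)/4 = 1.079 W m⁻² → T_e = 66.04 K.
Each opaque layer satisfies 2T_j⁴ = T_{j−1}⁴ + T_{j+1}⁴, giving T_k⁴ = (N+1−k)T_e⁴.
With k = 2: T_2 = (2+1−2)^¼·66.04 K = 66.04 K.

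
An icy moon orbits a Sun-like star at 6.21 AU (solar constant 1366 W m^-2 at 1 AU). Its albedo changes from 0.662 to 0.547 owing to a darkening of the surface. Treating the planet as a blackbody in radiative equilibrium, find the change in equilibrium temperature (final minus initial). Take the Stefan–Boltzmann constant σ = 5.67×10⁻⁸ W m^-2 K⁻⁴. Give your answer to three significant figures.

6.47 K

Flux at the orbit: S = 1366/(6.21)² = 35.42 W m^-2.
Initial: T₁ = [S(1−0.662)/(4σ)]^(1/4) = 85.24 K.
Final:   T₂ = [S(1−0.547)/(4σ)]^(1/4) = 91.71 K.
Change: 91.71 − 85.24 = 6.475 K.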